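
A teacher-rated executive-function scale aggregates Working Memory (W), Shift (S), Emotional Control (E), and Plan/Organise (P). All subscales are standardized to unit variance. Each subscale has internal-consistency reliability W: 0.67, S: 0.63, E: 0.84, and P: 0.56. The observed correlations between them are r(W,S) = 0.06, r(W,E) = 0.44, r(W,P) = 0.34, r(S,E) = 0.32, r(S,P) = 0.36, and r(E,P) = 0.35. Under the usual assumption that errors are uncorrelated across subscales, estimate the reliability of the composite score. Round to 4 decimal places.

0.8320

Var(W+S+E+P) = 4 + 2·[0.06 + 0.44 + 0.34 + 0.32 + 0.36 + 0.35] = 4 + 3.74 = 7.74.
Under uncorrelated errors the observed covariances equal the true-score covariances, so only the own-variance terms attenuate.
True-score variance = [0.67 + 0.63 + 0.84 + 0.56] + 3.74 = 2.7 + 3.74 = 6.44.
Reliability = 6.44 / 7.74 = 0.8320.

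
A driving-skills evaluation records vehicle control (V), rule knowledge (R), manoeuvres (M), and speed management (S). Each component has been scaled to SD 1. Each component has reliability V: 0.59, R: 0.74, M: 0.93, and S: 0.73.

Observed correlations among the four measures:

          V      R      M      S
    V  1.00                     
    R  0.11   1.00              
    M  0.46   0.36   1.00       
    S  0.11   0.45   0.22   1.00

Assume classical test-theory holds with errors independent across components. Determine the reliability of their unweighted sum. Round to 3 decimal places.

Var(V+R+M+S) = 4 + 2·[0.11 + 0.46 + 0.11 + 0.36 + 0.45 + 0.22] = 4 + 3.42 = 7.42.
With uncorrelated errors the cross-covariances are all true-score covariance, so they carry over unchanged; only the diagonal terms shrink to ρᵢσᵢ².
True-score variance = [0.59 + 0.74 + 0.93 + 0.73] + 3.42 = 2.99 + 3.42 = 6.41.
Reliability = 6.41 / 7.42 = 0.864.

0.864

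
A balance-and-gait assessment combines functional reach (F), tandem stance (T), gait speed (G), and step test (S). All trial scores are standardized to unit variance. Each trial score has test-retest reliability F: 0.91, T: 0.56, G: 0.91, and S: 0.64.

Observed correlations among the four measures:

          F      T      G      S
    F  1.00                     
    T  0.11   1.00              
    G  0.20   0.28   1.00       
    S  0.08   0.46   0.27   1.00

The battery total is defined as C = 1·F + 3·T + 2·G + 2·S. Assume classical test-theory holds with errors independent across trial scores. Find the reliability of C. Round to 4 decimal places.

Var(C) = 1 + 3² + 2² + 2² + 2·[3·0.11 + 2·0.20 + 2·0.08 + 6·0.28 + 6·0.46 + 4·0.27] = 18 + 12.82 = 30.82.
Because errors are independent across components, Cov(Tᵢ,Tⱼ) = Cov(Xᵢ,Xⱼ); the off-diagonal part of the true-score variance is the same as above.
True-score variance = [0.91 + 3²·0.56 + 2²·0.91 + 2²·0.64] + 12.82 = 12.15 + 12.82 = 24.97.
Reliability = 24.97 / 30.82 = 0.8102.

0.8102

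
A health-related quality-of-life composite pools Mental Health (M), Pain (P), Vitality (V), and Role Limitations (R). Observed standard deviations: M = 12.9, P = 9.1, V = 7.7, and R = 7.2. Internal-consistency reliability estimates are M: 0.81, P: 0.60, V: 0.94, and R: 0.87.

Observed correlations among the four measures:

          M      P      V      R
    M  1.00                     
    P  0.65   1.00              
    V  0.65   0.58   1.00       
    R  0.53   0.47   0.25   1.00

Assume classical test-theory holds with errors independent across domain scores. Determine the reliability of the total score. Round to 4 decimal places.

Var(M+P+V+R) = 12.9² + 9.1² + 7.7² + 7.2² + 2·[12.9·9.1·0.65 + 12.9·7.7·0.65 + 12.9·7.2·0.53 + 9.1·7.7·0.58 + 9.1·7.2·0.47 + 7.7·7.2·0.25] = 360.35 + 550.779 = 911.129.
Under uncorrelated errors the observed covariances equal the true-score covariances, so only the own-variance terms attenuate.
True-score variance = [12.9²·0.81 + 9.1²·0.60 + 7.7²·0.94 + 7.2²·0.87] + 550.779 = 285.312 + 550.779 = 836.09.
Reliability = 836.09 / 911.129 = 0.9176.

0.9176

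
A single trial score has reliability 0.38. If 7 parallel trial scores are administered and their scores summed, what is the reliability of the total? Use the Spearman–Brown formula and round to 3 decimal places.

0.811

ρ_k = kρ / (1 + (k−1)ρ) = 7·0.38 / (1 + 6·0.38) = 2.660 / 3.280 = 0.811.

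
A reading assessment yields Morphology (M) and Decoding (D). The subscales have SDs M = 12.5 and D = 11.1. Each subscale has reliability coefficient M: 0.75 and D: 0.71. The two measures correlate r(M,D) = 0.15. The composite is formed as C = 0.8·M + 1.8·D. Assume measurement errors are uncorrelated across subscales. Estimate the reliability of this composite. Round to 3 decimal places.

Var(C) = 0.8²·12.5² + 1.8²·11.1² + 2·[1.44·12.5·11.1·0.15] = 499.2 + 59.94 = 559.14.
Because errors are independent across components, Cov(Tᵢ,Tⱼ) = Cov(Xᵢ,Xⱼ); the off-diagonal part of the true-score variance is the same as above.
True-score variance = [0.8²·12.5²·0.75 + 1.8²·11.1²·0.71] + 59.94 = 358.432 + 59.94 = 418.372.
Reliability = 418.372 / 559.14 = 0.748.

0.748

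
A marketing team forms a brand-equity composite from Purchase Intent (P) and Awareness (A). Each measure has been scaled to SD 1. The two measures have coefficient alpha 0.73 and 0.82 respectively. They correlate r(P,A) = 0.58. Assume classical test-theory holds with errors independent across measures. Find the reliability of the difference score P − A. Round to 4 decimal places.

Var(P−A) = 1 + 1 − 2·0.58 = 2 − 1.16 = 0.84.
Under uncorrelated errors the observed covariances equal the true-score covariances, so only the own-variance terms attenuate.
True-score variance = [0.73 + 0.82] − 1.16 = 1.55 − 1.16 = 0.39.
Reliability = 0.39 / 0.84 = 0.4643.

0.4643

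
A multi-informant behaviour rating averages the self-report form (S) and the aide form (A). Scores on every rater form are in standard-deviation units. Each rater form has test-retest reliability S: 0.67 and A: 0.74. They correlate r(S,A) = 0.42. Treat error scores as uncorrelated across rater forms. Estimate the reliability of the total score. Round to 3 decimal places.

0.792

Var(S+A) = 2 + 2·[0.42] = 2 + 0.84 = 2.84.
Because errors are independent across components, Cov(Tᵢ,Tⱼ) = Cov(Xᵢ,Xⱼ); the off-diagonal part of the true-score variance is the same as above.
True-score variance = [0.67 + 0.74] + 0.84 = 1.41 + 0.84 = 2.25.
Reliability = 2.25 / 2.84 = 0.792.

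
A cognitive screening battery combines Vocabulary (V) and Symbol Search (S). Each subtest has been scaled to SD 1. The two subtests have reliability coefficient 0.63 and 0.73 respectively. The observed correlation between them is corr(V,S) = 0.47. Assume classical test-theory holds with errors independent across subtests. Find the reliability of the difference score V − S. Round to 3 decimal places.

Var(V−S) = 1 + 1 − 2·0.47 = 2 − 0.94 = 1.06.
Under uncorrelated errors the observed covariances equal the true-score covariances, so only the own-variance terms attenuate.
True-score variance = [0.63 + 0.73] − 0.94 = 1.36 − 0.94 = 0.42.
Reliability = 0.42 / 1.06 = 0.396.

0.396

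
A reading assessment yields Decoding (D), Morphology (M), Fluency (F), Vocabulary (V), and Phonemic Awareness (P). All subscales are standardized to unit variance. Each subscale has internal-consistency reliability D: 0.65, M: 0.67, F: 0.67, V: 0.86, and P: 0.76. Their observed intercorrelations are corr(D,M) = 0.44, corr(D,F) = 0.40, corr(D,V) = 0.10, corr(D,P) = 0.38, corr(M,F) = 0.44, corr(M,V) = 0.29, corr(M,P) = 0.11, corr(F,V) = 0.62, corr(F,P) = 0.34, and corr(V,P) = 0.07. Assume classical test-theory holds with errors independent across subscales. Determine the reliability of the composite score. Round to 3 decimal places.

0.878

Var(D+M+F+V+P) = 5 + 2·[0.44 + 0.40 + 0.10 + 0.38 + 0.44 + 0.29 + 0.11 + 0.62 + 0.34 + 0.07] = 5 + 6.38 = 11.38.
With uncorrelated errors the cross-covariances are all true-score covariance, so they carry over unchanged; only the diagonal terms shrink to ρᵢσᵢ².
True-score variance = [0.65 + 0.67 + 0.67 + 0.86 + 0.76] + 6.38 = 3.61 + 6.38 = 9.99.
Reliability = 9.99 / 11.38 = 0.878.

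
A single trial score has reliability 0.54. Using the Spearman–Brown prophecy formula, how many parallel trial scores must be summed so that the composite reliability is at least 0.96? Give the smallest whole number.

k ≥ ρ*(1−ρ₁)/(ρ₁(1−ρ*)) = 0.96·0.46 / (0.54·0.04) = 20.444.
Smallest integer k = 21.

21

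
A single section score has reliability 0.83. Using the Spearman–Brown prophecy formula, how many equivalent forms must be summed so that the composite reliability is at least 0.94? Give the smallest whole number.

4

k ≥ ρ*(1−ρ₁)/(ρ₁(1−ρ*)) = 0.94·0.17 / (0.83·0.06) = 3.209.
Smallest integer k = 4.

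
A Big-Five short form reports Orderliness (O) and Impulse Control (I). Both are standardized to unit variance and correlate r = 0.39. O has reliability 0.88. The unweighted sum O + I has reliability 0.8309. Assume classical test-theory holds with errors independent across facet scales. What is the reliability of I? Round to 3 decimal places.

0.650

Var(O+I) = 2 + 2·0.39 = 2.780.
True-score variance = ρ_O + ρ_I + 2·0.39, so 0.8309 = (0.88 + ρ_I + 0.78) / 2.780.
ρ_I = 0.8309·2.780 − 0.88 − 0.78 = 0.650.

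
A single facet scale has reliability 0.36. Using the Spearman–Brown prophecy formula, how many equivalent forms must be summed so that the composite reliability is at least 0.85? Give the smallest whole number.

11

k ≥ ρ*(1−ρ₁)/(ρ₁(1−ρ*)) = 0.85·0.64 / (0.36·0.15) = 10.074.
Smallest integer k = 11.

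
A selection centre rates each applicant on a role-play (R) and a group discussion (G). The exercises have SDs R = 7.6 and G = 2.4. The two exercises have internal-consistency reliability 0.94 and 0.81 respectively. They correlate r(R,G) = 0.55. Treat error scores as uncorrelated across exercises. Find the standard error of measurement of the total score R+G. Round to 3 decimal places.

2.135

Var(total) = 63.52 + 20.064 = 83.584.
True-score variance = 58.96 + 20.064 = 79.024, so reliability = 0.9454.
Error variance = 83.584 − 79.024 = 4.56; SEM = √4.56 = 2.135.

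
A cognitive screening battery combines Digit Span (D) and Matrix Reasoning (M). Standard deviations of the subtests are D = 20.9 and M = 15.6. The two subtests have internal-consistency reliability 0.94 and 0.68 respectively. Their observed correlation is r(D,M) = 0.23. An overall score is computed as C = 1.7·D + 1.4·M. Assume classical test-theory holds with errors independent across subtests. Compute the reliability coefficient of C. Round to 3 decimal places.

Var(C) = 1.7²·20.9² + 1.4²·15.6² + 2·[2.38·20.9·15.6·0.23] = 1739.37 + 356.949 = 2096.32.
Under uncorrelated errors the observed covariances equal the true-score covariances, so only the own-variance terms attenuate.
True-score variance = [1.7²·20.9²·0.94 + 1.4²·15.6²·0.68] + 356.949 = 1510.99 + 356.949 = 1867.94.
Reliability = 1867.94 / 2096.32 = 0.891.

0.891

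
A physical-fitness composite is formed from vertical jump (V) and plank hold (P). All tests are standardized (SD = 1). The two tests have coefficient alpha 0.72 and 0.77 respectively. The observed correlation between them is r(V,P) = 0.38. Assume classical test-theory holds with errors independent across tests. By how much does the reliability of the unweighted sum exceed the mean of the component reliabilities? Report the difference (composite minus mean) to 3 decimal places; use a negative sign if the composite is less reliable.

Var(sum) = 2 + 0.76 = 2.76; true-score variance = 1.49 + 0.76 = 2.25; composite reliability = 0.8152.
Mean component reliability = 0.7450.
Difference = 0.8152 − 0.7450 = 0.070.

0.070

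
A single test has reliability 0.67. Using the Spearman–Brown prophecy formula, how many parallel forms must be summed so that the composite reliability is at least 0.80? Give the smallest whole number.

2

k ≥ ρ*(1−ρ₁)/(ρ₁(1−ρ*)) = 0.80·0.33 / (0.67·0.20) = 1.970.
Smallest integer k = 2.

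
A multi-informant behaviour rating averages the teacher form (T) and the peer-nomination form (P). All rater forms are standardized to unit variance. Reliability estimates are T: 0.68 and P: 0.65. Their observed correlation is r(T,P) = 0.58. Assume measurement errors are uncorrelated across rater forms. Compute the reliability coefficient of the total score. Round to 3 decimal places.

Var(T+P) = 2 + 2·[0.58] = 2 + 1.16 = 3.16.
Under uncorrelated errors the observed covariances equal the true-score covariances, so only the own-variance terms attenuate.
True-score variance = [0.68 + 0.65] + 1.16 = 1.33 + 1.16 = 2.49.
Reliability = 2.49 / 3.16 = 0.788.

0.788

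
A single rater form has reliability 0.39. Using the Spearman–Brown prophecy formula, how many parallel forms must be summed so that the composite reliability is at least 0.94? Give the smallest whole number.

25

k ≥ ρ*(1−ρ₁)/(ρ₁(1−ρ*)) = 0.94·0.61 / (0.39·0.06) = 24.504.
Smallest integer k = 25.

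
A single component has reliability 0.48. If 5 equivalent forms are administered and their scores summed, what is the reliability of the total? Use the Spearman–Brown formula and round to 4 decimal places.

ρ_k = kρ / (1 + (k−1)ρ) = 5·0.48 / (1 + 4·0.48) = 2.400 / 2.920 = 0.8219.

0.8219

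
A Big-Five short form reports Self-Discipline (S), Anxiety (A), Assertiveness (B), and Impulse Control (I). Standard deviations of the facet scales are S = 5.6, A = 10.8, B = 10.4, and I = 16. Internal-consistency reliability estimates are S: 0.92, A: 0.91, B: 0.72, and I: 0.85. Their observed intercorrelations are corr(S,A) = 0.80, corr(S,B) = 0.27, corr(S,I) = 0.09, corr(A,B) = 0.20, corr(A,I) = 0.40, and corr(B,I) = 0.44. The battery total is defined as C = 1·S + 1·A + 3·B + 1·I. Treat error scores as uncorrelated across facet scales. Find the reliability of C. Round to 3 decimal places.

Var(C) = 5.6² + 10.8² + 3²·10.4² + 16² + 2·[5.6·10.8·0.80 + 3·5.6·10.4·0.27 + 5.6·16·0.09 + 3·10.8·10.4·0.20 + 10.8·16·0.40 + 3·10.4·16·0.44] = 1377.44 + 919.565 = 2297.
Because errors are independent across components, Cov(Tᵢ,Tⱼ) = Cov(Xᵢ,Xⱼ); the off-diagonal part of the true-score variance is the same as above.
True-score variance = [5.6²·0.92 + 10.8²·0.91 + 3²·10.4²·0.72 + 16²·0.85] + 919.565 = 1053.47 + 919.565 = 1973.04.
Reliability = 1973.04 / 2297 = 0.859.

0.859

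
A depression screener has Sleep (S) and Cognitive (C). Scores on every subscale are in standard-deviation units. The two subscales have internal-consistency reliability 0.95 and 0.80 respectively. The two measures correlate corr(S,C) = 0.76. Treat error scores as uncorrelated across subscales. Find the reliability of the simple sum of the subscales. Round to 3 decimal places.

Var(S+C) = 2 + 2·[0.76] = 2 + 1.52 = 3.52.
Because errors are independent across components, Cov(Tᵢ,Tⱼ) = Cov(Xᵢ,Xⱼ); the off-diagonal part of the true-score variance is the same as above.
True-score variance = [0.95 + 0.80] + 1.52 = 1.75 + 1.52 = 3.27.
Reliability = 3.27 / 3.52 = 0.929.

0.929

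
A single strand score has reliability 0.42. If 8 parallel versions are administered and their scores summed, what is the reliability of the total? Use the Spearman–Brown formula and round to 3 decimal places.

ρ_k = kρ / (1 + (k−1)ρ) = 8·0.42 / (1 + 7·0.42) = 3.360 / 3.940 = 0.853.

0.853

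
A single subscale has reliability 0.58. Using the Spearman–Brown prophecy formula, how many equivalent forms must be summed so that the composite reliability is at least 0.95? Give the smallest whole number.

k ≥ ρ*(1−ρ₁)/(ρ₁(1−ρ*)) = 0.95·0.42 / (0.58·0.05) = 13.759.
Smallest integer k = 14.

14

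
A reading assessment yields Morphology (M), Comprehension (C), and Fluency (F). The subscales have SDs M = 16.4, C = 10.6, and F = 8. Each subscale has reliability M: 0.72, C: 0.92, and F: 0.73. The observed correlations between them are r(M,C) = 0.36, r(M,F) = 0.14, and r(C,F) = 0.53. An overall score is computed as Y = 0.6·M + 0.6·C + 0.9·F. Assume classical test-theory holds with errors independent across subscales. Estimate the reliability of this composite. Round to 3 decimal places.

0.853

Var(Y) = 0.6²·16.4² + 0.6²·10.6² + 0.9²·8² + 2·[0.36·16.4·10.6·0.36 + 0.54·16.4·8·0.14 + 0.54·10.6·8·0.53] = 189.115 + 113.436 = 302.551.
Because errors are independent across components, Cov(Tᵢ,Tⱼ) = Cov(Xᵢ,Xⱼ); the off-diagonal part of the true-score variance is the same as above.
True-score variance = [0.6²·16.4²·0.72 + 0.6²·10.6²·0.92 + 0.9²·8²·0.73] + 113.436 = 144.771 + 113.436 = 258.208.
Reliability = 258.208 / 302.551 = 0.853.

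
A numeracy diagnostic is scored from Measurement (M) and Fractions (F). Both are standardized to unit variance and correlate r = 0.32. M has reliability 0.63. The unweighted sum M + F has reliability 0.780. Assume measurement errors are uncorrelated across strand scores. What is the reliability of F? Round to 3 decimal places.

0.789

Var(M+F) = 2 + 2·0.32 = 2.640.
True-score variance = ρ_M + ρ_F + 2·0.32, so 0.780 = (0.63 + ρ_F + 0.64) / 2.640.
ρ_F = 0.780·2.640 − 0.63 − 0.64 = 0.789.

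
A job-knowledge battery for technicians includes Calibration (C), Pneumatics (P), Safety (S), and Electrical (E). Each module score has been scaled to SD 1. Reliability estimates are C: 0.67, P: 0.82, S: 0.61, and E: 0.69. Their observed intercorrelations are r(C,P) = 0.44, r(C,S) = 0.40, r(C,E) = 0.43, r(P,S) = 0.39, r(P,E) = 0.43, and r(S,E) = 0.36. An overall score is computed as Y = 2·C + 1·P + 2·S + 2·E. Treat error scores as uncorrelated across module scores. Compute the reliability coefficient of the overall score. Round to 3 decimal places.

0.844

Var(Y) = 2² + 1 + 2² + 2² + 2·[2·0.44 + 4·0.40 + 4·0.43 + 2·0.39 + 2·0.43 + 4·0.36] = 13 + 14.56 = 27.56.
Because errors are independent across components, Cov(Tᵢ,Tⱼ) = Cov(Xᵢ,Xⱼ); the off-diagonal part of the true-score variance is the same as above.
True-score variance = [2²·0.67 + 0.82 + 2²·0.61 + 2²·0.69] + 14.56 = 8.7 + 14.56 = 23.26.
Reliability = 23.26 / 27.56 = 0.844.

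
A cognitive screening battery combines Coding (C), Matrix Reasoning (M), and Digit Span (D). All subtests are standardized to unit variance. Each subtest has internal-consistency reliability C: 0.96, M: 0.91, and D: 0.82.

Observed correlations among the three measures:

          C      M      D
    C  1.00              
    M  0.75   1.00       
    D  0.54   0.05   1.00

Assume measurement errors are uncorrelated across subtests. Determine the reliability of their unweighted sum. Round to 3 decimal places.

0.945

Var(C+M+D) = 3 + 2·[0.75 + 0.54 + 0.05] = 3 + 2.68 = 5.68.
Because errors are independent across components, Cov(Tᵢ,Tⱼ) = Cov(Xᵢ,Xⱼ); the off-diagonal part of the true-score variance is the same as above.
True-score variance = [0.96 + 0.91 + 0.82] + 2.68 = 2.69 + 2.68 = 5.37.
Reliability = 5.37 / 5.68 = 0.945.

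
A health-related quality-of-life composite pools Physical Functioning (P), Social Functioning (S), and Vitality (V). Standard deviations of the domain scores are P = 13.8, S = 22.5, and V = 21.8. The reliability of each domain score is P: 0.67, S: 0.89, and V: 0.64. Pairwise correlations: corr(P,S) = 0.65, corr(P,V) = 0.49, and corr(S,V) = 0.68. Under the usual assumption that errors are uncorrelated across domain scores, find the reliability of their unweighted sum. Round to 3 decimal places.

Var(P+S+V) = 13.8² + 22.5² + 21.8² + 2·[13.8·22.5·0.65 + 13.8·21.8·0.49 + 22.5·21.8·0.68] = 1171.93 + 1365.55 = 2537.48.
Under uncorrelated errors the observed covariances equal the true-score covariances, so only the own-variance terms attenuate.
True-score variance = [13.8²·0.67 + 22.5²·0.89 + 21.8²·0.64] + 1365.55 = 882.311 + 1365.55 = 2247.86.
Reliability = 2247.86 / 2537.48 = 0.886.

0.886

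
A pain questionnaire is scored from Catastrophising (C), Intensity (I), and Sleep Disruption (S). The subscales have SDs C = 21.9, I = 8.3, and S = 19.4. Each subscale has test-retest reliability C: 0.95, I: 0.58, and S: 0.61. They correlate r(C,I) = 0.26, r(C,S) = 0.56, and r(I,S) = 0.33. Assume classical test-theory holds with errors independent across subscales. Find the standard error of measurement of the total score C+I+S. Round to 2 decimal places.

14.13

Var(total) = 924.86 + 676.637 = 1601.5.
True-score variance = 725.165 + 676.637 = 1401.8, so reliability = 0.8753.
Error variance = 1601.5 − 1401.8 = 199.695; SEM = √199.695 = 14.13.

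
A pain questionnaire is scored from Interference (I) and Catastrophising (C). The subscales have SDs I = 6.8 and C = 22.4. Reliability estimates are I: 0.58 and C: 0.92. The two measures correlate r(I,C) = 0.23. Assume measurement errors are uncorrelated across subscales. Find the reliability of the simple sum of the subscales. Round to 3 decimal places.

0.904

Var(I+C) = 6.8² + 22.4² + 2·[6.8·22.4·0.23] = 548 + 70.0672 = 618.067.
Because errors are independent across components, Cov(Tᵢ,Tⱼ) = Cov(Xᵢ,Xⱼ); the off-diagonal part of the true-score variance is the same as above.
True-score variance = [6.8²·0.58 + 22.4²·0.92] + 70.0672 = 488.438 + 70.0672 = 558.506.
Reliability = 558.506 / 618.067 = 0.904.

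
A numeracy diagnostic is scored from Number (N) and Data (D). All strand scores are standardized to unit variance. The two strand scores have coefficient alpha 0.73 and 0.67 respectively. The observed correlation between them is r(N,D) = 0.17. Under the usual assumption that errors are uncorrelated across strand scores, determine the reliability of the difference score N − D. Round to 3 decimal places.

Var(N−D) = 1 + 1 − 2·0.17 = 2 − 0.34 = 1.66.
Because errors are independent across components, Cov(Tᵢ,Tⱼ) = Cov(Xᵢ,Xⱼ); the off-diagonal part of the true-score variance is the same as above.
True-score variance = [0.73 + 0.67] − 0.34 = 1.4 − 0.34 = 1.06.
Reliability = 1.06 / 1.66 = 0.639.

0.639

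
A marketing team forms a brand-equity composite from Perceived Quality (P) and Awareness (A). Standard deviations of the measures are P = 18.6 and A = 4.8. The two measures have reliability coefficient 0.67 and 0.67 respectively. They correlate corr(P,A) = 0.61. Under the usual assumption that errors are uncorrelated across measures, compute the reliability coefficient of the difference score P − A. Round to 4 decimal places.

Var(P−A) = 18.6² + 4.8² − 2·18.6·4.8·0.61 = 369 − 108.922 = 260.078.
Because errors are independent across components, Cov(Tᵢ,Tⱼ) = Cov(Xᵢ,Xⱼ); the off-diagonal part of the true-score variance is the same as above.
True-score variance = [18.6²·0.67 + 4.8²·0.67] − 108.922 = 247.23 − 108.922 = 138.308.
Reliability = 138.308 / 260.078 = 0.5318.

0.5318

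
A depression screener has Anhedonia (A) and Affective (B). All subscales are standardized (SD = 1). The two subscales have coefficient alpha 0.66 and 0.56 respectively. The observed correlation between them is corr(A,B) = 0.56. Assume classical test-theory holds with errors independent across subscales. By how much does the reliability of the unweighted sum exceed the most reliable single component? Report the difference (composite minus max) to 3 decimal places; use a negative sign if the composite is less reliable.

0.090

Var(sum) = 2 + 1.12 = 3.12; true-score variance = 1.22 + 1.12 = 2.34; composite reliability = 0.7500.
Max component reliability = 0.6600.
Difference = 0.7500 − 0.6600 = 0.090.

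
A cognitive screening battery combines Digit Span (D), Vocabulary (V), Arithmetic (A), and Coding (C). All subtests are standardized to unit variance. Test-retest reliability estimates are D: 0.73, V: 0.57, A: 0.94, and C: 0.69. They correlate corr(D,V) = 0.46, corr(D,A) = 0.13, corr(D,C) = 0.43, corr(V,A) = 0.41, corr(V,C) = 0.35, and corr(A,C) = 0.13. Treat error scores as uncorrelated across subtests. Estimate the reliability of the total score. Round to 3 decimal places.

0.863

Var(D+V+A+C) = 4 + 2·[0.46 + 0.13 + 0.43 + 0.41 + 0.35 + 0.13] = 4 + 3.82 = 7.82.
With uncorrelated errors the cross-covariances are all true-score covariance, so they carry over unchanged; only the diagonal terms shrink to ρᵢσᵢ².
True-score variance = [0.73 + 0.57 + 0.94 + 0.69] + 3.82 = 2.93 + 3.82 = 6.75.
Reliability = 6.75 / 7.82 = 0.863.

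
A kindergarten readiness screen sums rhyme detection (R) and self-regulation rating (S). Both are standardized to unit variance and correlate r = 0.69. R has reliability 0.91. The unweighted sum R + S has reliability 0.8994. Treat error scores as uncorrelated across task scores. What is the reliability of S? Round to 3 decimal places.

Var(R+S) = 2 + 2·0.69 = 3.380.
True-score variance = ρ_R + ρ_S + 2·0.69, so 0.8994 = (0.91 + ρ_S + 1.38) / 3.380.
ρ_S = 0.8994·3.380 − 0.91 − 1.38 = 0.750.

0.750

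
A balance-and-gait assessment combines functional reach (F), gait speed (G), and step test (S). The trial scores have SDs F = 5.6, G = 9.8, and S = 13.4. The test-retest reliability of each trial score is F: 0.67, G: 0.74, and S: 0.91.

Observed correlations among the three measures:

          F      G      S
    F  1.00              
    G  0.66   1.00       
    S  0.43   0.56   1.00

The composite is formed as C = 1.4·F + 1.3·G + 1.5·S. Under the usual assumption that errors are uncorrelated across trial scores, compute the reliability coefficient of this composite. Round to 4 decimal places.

0.9164

Var(C) = 1.4²·5.6² + 1.3²·9.8² + 1.5²·13.4² + 2·[1.82·5.6·9.8·0.66 + 2.1·5.6·13.4·0.43 + 1.95·9.8·13.4·0.56] = 627.783 + 554.169 = 1181.95.
Because errors are independent across components, Cov(Tᵢ,Tⱼ) = Cov(Xᵢ,Xⱼ); the off-diagonal part of the true-score variance is the same as above.
True-score variance = [1.4²·5.6²·0.67 + 1.3²·9.8²·0.74 + 1.5²·13.4²·0.91] + 554.169 = 528.939 + 554.169 = 1083.11.
Reliability = 1083.11 / 1181.95 = 0.9164.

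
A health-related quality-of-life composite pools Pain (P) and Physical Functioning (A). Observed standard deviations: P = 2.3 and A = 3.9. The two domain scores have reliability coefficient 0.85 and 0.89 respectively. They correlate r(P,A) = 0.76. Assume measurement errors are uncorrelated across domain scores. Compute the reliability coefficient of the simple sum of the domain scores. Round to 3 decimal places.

Var(P+A) = 2.3² + 3.9² + 2·[2.3·3.9·0.76] = 20.5 + 13.6344 = 34.1344.
Under uncorrelated errors the observed covariances equal the true-score covariances, so only the own-variance terms attenuate.
True-score variance = [2.3²·0.85 + 3.9²·0.89] + 13.6344 = 18.0334 + 13.6344 = 31.6678.
Reliability = 31.6678 / 34.1344 = 0.928.

0.928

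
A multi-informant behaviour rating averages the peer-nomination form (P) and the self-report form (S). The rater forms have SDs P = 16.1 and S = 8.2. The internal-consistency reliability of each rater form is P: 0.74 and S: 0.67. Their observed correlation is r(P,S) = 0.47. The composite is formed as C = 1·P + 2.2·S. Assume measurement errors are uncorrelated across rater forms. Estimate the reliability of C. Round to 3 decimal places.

Var(C) = 16.1² + 2.2²·8.2² + 2·[2.2·16.1·8.2·0.47] = 584.652 + 273.017 = 857.669.
With uncorrelated errors the cross-covariances are all true-score covariance, so they carry over unchanged; only the diagonal terms shrink to ρᵢσᵢ².
True-score variance = [16.1²·0.74 + 2.2²·8.2²·0.67] + 273.017 = 409.861 + 273.017 = 682.879.
Reliability = 682.879 / 857.669 = 0.796.

0.796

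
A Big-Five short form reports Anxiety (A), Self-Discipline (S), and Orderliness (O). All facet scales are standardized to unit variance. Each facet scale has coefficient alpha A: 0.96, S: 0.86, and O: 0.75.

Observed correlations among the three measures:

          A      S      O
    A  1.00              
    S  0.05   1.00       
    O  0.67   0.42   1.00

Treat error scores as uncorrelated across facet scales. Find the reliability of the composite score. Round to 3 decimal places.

Var(A+S+O) = 3 + 2·[0.05 + 0.67 + 0.42] = 3 + 2.28 = 5.28.
Because errors are independent across components, Cov(Tᵢ,Tⱼ) = Cov(Xᵢ,Xⱼ); the off-diagonal part of the true-score variance is the same as above.
True-score variance = [0.96 + 0.86 + 0.75] + 2.28 = 2.57 + 2.28 = 4.85.
Reliability = 4.85 / 5.28 = 0.919.

0.919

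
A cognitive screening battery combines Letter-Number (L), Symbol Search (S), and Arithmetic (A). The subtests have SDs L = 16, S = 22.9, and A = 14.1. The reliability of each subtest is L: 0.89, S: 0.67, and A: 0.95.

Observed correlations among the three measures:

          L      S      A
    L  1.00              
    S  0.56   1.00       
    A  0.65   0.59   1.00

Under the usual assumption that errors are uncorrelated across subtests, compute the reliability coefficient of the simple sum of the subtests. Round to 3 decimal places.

0.898

Var(L+S+A) = 16² + 22.9² + 14.1² + 2·[16·22.9·0.56 + 16·14.1·0.65 + 22.9·14.1·0.59] = 979.22 + 1084.66 = 2063.88.
With uncorrelated errors the cross-covariances are all true-score covariance, so they carry over unchanged; only the diagonal terms shrink to ρᵢσᵢ².
True-score variance = [16²·0.89 + 22.9²·0.67 + 14.1²·0.95] + 1084.66 = 768.064 + 1084.66 = 1852.72.
Reliability = 1852.72 / 2063.88 = 0.898.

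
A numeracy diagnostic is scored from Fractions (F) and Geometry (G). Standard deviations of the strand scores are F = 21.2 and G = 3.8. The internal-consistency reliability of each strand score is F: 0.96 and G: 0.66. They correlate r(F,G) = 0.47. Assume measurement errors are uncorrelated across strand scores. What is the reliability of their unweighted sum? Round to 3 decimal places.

Var(F+G) = 21.2² + 3.8² + 2·[21.2·3.8·0.47] = 463.88 + 75.7264 = 539.606.
Because errors are independent across components, Cov(Tᵢ,Tⱼ) = Cov(Xᵢ,Xⱼ); the off-diagonal part of the true-score variance is the same as above.
True-score variance = [21.2²·0.96 + 3.8²·0.66] + 75.7264 = 440.993 + 75.7264 = 516.719.
Reliability = 516.719 / 539.606 = 0.958.

0.958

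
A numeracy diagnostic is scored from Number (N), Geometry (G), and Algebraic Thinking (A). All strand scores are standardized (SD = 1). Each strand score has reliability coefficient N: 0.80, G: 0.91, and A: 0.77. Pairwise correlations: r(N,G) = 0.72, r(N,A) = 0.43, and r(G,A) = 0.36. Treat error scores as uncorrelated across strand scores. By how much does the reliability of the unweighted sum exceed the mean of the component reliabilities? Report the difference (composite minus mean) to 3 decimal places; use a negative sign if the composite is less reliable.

0.087

Var(sum) = 3 + 3.02 = 6.02; true-score variance = 2.48 + 3.02 = 5.5; composite reliability = 0.9136.
Mean component reliability = 0.8267.
Difference = 0.9136 − 0.8267 = 0.087.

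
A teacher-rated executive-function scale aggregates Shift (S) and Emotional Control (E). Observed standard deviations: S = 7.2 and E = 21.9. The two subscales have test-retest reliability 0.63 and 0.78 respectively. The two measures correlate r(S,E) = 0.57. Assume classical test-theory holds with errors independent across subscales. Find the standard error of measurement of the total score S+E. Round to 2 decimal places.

Var(total) = 531.45 + 179.755 = 711.205.
True-score variance = 406.755 + 179.755 = 586.51, so reliability = 0.8247.
Error variance = 711.205 − 586.51 = 124.695; SEM = √124.695 = 11.17.

11.17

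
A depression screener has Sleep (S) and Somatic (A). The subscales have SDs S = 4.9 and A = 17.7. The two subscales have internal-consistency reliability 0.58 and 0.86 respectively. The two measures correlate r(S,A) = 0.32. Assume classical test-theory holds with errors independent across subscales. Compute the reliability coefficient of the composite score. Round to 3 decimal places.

0.863

Var(S+A) = 4.9² + 17.7² + 2·[4.9·17.7·0.32] = 337.3 + 55.5072 = 392.807.
Because errors are independent across components, Cov(Tᵢ,Tⱼ) = Cov(Xᵢ,Xⱼ); the off-diagonal part of the true-score variance is the same as above.
True-score variance = [4.9²·0.58 + 17.7²·0.86] + 55.5072 = 283.355 + 55.5072 = 338.862.
Reliability = 338.862 / 392.807 = 0.863.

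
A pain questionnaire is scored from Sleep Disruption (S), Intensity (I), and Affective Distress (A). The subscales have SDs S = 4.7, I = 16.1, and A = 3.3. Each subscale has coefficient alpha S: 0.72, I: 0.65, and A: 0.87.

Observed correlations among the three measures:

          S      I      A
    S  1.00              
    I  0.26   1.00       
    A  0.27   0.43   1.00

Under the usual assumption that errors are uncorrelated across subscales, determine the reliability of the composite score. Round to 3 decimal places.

Var(S+I+A) = 4.7² + 16.1² + 3.3² + 2·[4.7·16.1·0.26 + 4.7·3.3·0.27 + 16.1·3.3·0.43] = 292.19 + 93.4156 = 385.606.
Under uncorrelated errors the observed covariances equal the true-score covariances, so only the own-variance terms attenuate.
True-score variance = [4.7²·0.72 + 16.1²·0.65 + 3.3²·0.87] + 93.4156 = 193.866 + 93.4156 = 287.281.
Reliability = 287.281 / 385.606 = 0.745.

0.745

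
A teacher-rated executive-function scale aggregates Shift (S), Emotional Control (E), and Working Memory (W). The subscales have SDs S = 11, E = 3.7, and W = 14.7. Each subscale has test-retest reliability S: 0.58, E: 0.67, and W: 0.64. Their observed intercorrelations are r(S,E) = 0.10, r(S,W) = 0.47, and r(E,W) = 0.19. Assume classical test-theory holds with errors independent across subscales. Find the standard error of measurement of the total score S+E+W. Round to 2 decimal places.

Var(total) = 350.78 + 180.806 = 531.586.
True-score variance = 217.65 + 180.806 = 398.456, so reliability = 0.7496.
Error variance = 531.586 − 398.456 = 133.13; SEM = √133.13 = 11.54.

11.54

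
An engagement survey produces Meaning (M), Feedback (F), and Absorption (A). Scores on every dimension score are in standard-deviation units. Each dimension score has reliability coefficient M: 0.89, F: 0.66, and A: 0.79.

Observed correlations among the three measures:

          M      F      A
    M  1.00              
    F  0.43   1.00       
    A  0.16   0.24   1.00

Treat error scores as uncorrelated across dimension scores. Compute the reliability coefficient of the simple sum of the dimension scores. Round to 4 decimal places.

Var(M+F+A) = 3 + 2·[0.43 + 0.16 + 0.24] = 3 + 1.66 = 4.66.
Because errors are independent across components, Cov(Tᵢ,Tⱼ) = Cov(Xᵢ,Xⱼ); the off-diagonal part of the true-score variance is the same as above.
True-score variance = [0.89 + 0.66 + 0.79] + 1.66 = 2.34 + 1.66 = 4.
Reliability = 4 / 4.66 = 0.8584.

0.8584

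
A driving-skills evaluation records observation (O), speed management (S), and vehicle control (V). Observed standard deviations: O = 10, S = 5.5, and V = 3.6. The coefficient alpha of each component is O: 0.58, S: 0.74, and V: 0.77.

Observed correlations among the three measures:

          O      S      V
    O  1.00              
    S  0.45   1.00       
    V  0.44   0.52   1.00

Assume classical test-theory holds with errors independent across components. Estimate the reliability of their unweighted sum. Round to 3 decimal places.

0.784

Var(O+S+V) = 10² + 5.5² + 3.6² + 2·[10·5.5·0.45 + 10·3.6·0.44 + 5.5·3.6·0.52] = 143.21 + 101.772 = 244.982.
Because errors are independent across components, Cov(Tᵢ,Tⱼ) = Cov(Xᵢ,Xⱼ); the off-diagonal part of the true-score variance is the same as above.
True-score variance = [10²·0.58 + 5.5²·0.74 + 3.6²·0.77] + 101.772 = 90.3642 + 101.772 = 192.136.
Reliability = 192.136 / 244.982 = 0.784.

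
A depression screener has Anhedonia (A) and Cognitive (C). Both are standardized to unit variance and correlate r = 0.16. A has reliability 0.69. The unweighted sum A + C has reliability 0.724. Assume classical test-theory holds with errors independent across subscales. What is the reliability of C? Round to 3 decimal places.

0.670

Var(A+C) = 2 + 2·0.16 = 2.320.
True-score variance = ρ_A + ρ_C + 2·0.16, so 0.724 = (0.69 + ρ_C + 0.32) / 2.320.
ρ_C = 0.724·2.320 − 0.69 − 0.32 = 0.670.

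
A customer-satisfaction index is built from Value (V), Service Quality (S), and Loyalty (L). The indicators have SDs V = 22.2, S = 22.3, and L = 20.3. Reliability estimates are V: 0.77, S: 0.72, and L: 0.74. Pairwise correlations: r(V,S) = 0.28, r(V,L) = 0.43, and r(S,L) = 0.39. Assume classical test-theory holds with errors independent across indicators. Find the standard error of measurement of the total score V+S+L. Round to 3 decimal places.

Var(total) = 1402.22 + 1017.9 = 2420.12.
True-score variance = 1042.48 + 1017.9 = 2060.38, so reliability = 0.8514.
Error variance = 2420.12 − 2060.38 = 359.738; SEM = √359.738 = 18.967.

18.967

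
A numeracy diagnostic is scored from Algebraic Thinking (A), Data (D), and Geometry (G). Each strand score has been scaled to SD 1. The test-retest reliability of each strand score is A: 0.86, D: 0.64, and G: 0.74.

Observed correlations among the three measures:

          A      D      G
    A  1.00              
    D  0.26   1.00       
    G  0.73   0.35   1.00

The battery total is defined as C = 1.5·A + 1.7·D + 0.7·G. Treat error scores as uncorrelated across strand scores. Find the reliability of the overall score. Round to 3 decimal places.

0.841

Var(C) = 1.5² + 1.7² + 0.7² + 2·[2.55·0.26 + 1.05·0.73 + 1.19·0.35] = 5.63 + 3.692 = 9.322.
With uncorrelated errors the cross-covariances are all true-score covariance, so they carry over unchanged; only the diagonal terms shrink to ρᵢσᵢ².
True-score variance = [1.5²·0.86 + 1.7²·0.64 + 0.7²·0.74] + 3.692 = 4.1472 + 3.692 = 7.8392.
Reliability = 7.8392 / 9.322 = 0.841.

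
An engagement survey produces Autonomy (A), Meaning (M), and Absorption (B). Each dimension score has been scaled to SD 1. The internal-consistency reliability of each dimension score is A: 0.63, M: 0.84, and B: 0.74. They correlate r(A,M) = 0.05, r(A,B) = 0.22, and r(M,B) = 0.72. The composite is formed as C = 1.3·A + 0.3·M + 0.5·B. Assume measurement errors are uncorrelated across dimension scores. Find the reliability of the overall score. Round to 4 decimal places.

0.7259

Var(C) = 1.3² + 0.3² + 0.5² + 2·[0.39·0.05 + 0.65·0.22 + 0.15·0.72] = 2.03 + 0.541 = 2.571.
Because errors are independent across components, Cov(Tᵢ,Tⱼ) = Cov(Xᵢ,Xⱼ); the off-diagonal part of the true-score variance is the same as above.
True-score variance = [1.3²·0.63 + 0.3²·0.84 + 0.5²·0.74] + 0.541 = 1.3253 + 0.541 = 1.8663.
Reliability = 1.8663 / 2.571 = 0.7259.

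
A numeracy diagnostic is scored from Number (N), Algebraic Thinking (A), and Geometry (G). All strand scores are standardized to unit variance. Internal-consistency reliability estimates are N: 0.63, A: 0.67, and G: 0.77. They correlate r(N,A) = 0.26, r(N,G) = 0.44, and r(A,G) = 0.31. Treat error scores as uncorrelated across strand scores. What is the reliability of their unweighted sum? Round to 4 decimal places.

Var(N+A+G) = 3 + 2·[0.26 + 0.44 + 0.31] = 3 + 2.02 = 5.02.
With uncorrelated errors the cross-covariances are all true-score covariance, so they carry over unchanged; only the diagonal terms shrink to ρᵢσᵢ².
True-score variance = [0.63 + 0.67 + 0.77] + 2.02 = 2.07 + 2.02 = 4.09.
Reliability = 4.09 / 5.02 = 0.8147.

0.8147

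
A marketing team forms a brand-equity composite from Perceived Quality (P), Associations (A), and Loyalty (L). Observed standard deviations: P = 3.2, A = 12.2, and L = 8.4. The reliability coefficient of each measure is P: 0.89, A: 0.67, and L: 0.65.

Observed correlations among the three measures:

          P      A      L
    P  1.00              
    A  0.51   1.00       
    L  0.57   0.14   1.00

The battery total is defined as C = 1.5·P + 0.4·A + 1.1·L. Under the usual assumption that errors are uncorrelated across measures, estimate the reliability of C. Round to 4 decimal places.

Var(C) = 1.5²·3.2² + 0.4²·12.2² + 1.1²·8.4² + 2·[0.6·3.2·12.2·0.51 + 1.65·3.2·8.4·0.57 + 0.44·12.2·8.4·0.14] = 132.232 + 87.0793 = 219.311.
Because errors are independent across components, Cov(Tᵢ,Tⱼ) = Cov(Xᵢ,Xⱼ); the off-diagonal part of the true-score variance is the same as above.
True-score variance = [1.5²·3.2²·0.89 + 0.4²·12.2²·0.67 + 1.1²·8.4²·0.65] + 87.0793 = 91.9567 + 87.0793 = 179.036.
Reliability = 179.036 / 219.311 = 0.8164.

0.8164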